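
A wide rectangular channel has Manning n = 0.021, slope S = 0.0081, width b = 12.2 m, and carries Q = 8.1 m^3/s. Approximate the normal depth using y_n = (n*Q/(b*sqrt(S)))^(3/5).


We use the wide-channel approximation y_n = (n*Q/(b*sqrt(S)))^(3/5).
sqrt(S) = sqrt(0.0081) = 0.09.
Numerator: n*Q = 0.021 * 8.1 = 0.1701.
Denominator: b*sqrt(S) = 12.2 * 0.09 = 1.098.
arg = 0.1549.
y_n = 0.1549^(3/5) = 0.3266 m.

0.3266


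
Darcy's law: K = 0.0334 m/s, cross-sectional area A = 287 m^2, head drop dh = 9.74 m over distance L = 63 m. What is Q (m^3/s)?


Darcy's law: Q = K * A * i, where i = dh/L.
Hydraulic gradient i = 9.74 / 63 = 0.154603.
Q = 0.0334 * 287 * 0.154603
  = 1.482 m^3/s.

1.482


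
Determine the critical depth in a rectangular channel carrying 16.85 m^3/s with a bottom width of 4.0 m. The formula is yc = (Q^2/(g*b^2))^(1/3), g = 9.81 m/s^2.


Using yc = (Q^2 / (g * b^2))^(1/3):
Q^2 = 16.85^2 = 283.92.
g * b^2 = 9.81 * 4.0^2 = 9.81 * 16.0 = 156.96.
Q^2 / (g*b^2) = 283.92 / 156.96 = 1.8089.
yc = 1.8089^(1/3) = 1.2184 m.

1.2184


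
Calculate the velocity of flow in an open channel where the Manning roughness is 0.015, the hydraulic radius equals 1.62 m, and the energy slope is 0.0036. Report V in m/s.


Manning's equation gives V = (1/n) * R^(2/3) * S^(1/2).
First, compute R^(2/3) = 1.62^(2/3) = 1.3794.
Next, S^(1/2) = 0.0036^(1/2) = 0.06.
Then 1/n = 1/0.015 = 66.67.
V = 66.67 * 1.3794 * 0.06 = 5.5174 m/s.

5.5174


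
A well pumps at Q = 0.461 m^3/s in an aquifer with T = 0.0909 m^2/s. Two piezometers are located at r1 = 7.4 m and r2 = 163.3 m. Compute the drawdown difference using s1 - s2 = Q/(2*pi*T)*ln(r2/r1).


Thiem equation: s1 - s2 = Q/(2*pi*T) * ln(r2/r1).
ln(r2/r1) = ln(163.3/7.4) = 3.0941.
Q/(2*pi*T) = 0.461 / (2*pi*0.0909) = 0.461 / 0.5711 = 0.8072.
s1 - s2 = 0.8072 * 3.0941 = 2.4974 m.

2.4974


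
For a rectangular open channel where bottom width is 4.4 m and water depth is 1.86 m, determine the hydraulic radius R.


For a rectangular section:
Flow area A = b * y = 4.4 * 1.86 = 8.18 m^2.
Wetted perimeter P = b + 2y = 4.4 + 2*1.86 = 8.12 m.
Hydraulic radius R = A/P = 8.18 / 8.12 = 1.0079 m.

1.0079


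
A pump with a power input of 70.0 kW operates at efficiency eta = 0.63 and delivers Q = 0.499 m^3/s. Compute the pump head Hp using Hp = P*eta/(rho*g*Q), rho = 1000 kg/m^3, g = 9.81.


Pump head formula: Hp = P * eta / (rho * g * Q).
Numerator: P * eta = 70.0 * 1000 * 0.63 = 44100.0 W.
Denominator: rho * g * Q = 1000 * 9.81 * 0.499 = 4895.19.
Hp = 44100.0 / 4895.19 = 9.01 m.

9.01


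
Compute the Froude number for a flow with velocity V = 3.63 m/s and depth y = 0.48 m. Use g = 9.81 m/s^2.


The Froude number is defined as Fr = V / sqrt(g*y).
g*y = 9.81 * 0.48 = 4.7088.
sqrt(g*y) = sqrt(4.7088) = 2.17.
Fr = 3.63 / 2.17 = 1.6728.

1.6728


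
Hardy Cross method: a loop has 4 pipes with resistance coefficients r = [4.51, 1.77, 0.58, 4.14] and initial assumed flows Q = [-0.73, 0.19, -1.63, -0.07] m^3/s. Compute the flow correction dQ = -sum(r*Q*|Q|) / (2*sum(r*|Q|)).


Numerator terms (r*Q*|Q|): 4.51*-0.73*|-0.73| = -2.4034; 1.77*0.19*|0.19| = 0.0639; 0.58*-1.63*|-1.63| = -1.541; 4.14*-0.07*|-0.07| = -0.0203.
Sum of numerator = -3.9008.
Denominator terms (r*|Q|): 4.51*|-0.73| = 3.2923; 1.77*|0.19| = 0.3363; 0.58*|-1.63| = 0.9454; 4.14*|-0.07| = 0.2898.
2 * sum of denominator = 2 * 4.8638 = 9.7276.
dQ = --3.9008 / 9.7276 = 0.401 m^3/s.

0.401


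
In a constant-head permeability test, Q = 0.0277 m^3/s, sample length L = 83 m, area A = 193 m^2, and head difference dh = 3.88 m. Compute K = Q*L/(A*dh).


From K = Q*L / (A*dh):
Numerator: Q*L = 0.0277 * 83 = 2.2991.
Denominator: A*dh = 193 * 3.88 = 748.84.
K = 2.2991 / 748.84 = 0.00307 m/s.

0.00307


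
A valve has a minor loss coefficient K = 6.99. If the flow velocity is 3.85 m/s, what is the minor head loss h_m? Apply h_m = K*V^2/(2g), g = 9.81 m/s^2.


Minor loss formula: h_m = K * V^2/(2g).
V^2 = 3.85^2 = 14.8225.
V^2/(2g) = 14.8225 / 19.62 = 0.7555 m.
h_m = 6.99 * 0.7555 = 5.2808 m.

5.2808


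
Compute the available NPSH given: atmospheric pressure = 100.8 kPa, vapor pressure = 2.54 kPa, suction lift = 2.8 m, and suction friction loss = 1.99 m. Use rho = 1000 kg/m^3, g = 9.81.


NPSHa = p_atm/(rho*g) - z_s - hf_s - p_vap/(rho*g).
p_atm/(rho*g) = 100.8*1000 / (1000*9.81) = 10.275 m.
p_vap/(rho*g) = 2.54*1000 / (1000*9.81) = 0.259 m.
NPSHa = 10.275 - 2.8 - 1.99 - 0.259
      = 5.23 m.

5.23


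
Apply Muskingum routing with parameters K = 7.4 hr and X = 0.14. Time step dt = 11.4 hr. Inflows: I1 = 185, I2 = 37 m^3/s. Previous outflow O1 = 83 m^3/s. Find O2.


Muskingum coefficients:
denom = 2*K*(1-X) + dt = 2*7.4*(1-0.14) + 11.4 = 24.128.
C0 = (dt - 2*K*X)/denom = (11.4 - 2*7.4*0.14)/24.128 = 0.3866.
C1 = (dt + 2*K*X)/denom = (11.4 + 2*7.4*0.14)/24.128 = 0.5584.
C2 = (2*K*(1-X) - dt)/denom = 0.055.
O2 = C0*I2 + C1*I1 + C2*O1
   = 0.3866*37 + 0.5584*185 + 0.055*83
   = 122.17 m^3/s.

122.17


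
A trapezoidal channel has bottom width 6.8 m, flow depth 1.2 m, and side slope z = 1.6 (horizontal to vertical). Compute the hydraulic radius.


For a trapezoidal section with side slope z:
A = (b + z*y)*y = (6.8 + 1.6*1.2)*1.2 = 10.464 m^2.
P = b + 2*y*sqrt(1 + z^2) = 6.8 + 2*1.2*sqrt(1 + 1.6^2) = 11.328 m.
R = A/P = 10.464 / 11.328 = 0.9237 m.

0.9237


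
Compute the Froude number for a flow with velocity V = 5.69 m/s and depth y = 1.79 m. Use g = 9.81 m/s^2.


The Froude number is defined as Fr = V / sqrt(g*y).
g*y = 9.81 * 1.79 = 17.5599.
sqrt(g*y) = sqrt(17.5599) = 4.1905.
Fr = 5.69 / 4.1905 = 1.3578.

1.3578


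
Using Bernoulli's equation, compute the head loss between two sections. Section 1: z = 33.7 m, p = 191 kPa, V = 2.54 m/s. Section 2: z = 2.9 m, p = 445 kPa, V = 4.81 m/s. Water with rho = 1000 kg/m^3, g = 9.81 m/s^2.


Total head at each section: H = z + p/(rho*g) + V^2/(2g).
H1 = 33.7 + 191*1000/(1000*9.81) + 2.54^2/(2*9.81)
   = 33.7 + 19.47 + 0.3288
   = 53.499 m.
H2 = 2.9 + 445*1000/(1000*9.81) + 4.81^2/(2*9.81)
   = 2.9 + 45.362 + 1.1792
   = 49.441 m.
h_L = H1 - H2 = 53.499 - 49.441 = 4.058 m.

4.058


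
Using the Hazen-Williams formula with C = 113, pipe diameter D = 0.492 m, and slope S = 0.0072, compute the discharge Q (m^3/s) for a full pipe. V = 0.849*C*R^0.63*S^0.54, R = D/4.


For a full circular pipe, R = D/4 = 0.492/4 = 0.123 m.
V = 0.849 * 113 * 0.123^0.63 * 0.0072^0.54
  = 0.849 * 113 * 0.267079 * 0.069656
  = 1.7848 m/s.
Pipe area A = pi*D^2/4 = pi*0.492^2/4 = 0.1901 m^2.
Q = A * V = 0.1901 * 1.7848 = 0.3393 m^3/s.

0.3393


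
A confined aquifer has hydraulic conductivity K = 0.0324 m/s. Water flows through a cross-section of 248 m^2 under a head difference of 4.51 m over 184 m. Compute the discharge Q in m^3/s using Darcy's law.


Darcy's law: Q = K * A * i, where i = dh/L.
Hydraulic gradient i = 4.51 / 184 = 0.024511.
Q = 0.0324 * 248 * 0.024511
  = 0.1969 m^3/s.

0.1969


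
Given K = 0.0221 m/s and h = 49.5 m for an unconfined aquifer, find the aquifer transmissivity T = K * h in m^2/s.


Transmissivity is defined as T = K * h.
T = 0.0221 * 49.5
  = 1.0939 m^2/s.

1.0939


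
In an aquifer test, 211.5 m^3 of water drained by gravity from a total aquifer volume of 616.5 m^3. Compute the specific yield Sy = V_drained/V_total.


Specific yield Sy = Volume drained / Total volume.
Sy = 211.5 / 616.5
   = 0.3431.

0.3431


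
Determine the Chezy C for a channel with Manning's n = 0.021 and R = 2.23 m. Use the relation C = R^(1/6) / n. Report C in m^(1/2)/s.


The Chezy coefficient relates to Manning's n through C = R^(1/6) / n.
R^(1/6) = 2.23^(1/6) = 1.143012.
C = 1.143012 / 0.021 = 54.43 m^(1/2)/s.

54.43


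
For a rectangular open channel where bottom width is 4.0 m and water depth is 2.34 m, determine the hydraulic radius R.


For a rectangular section:
Flow area A = b * y = 4.0 * 2.34 = 9.36 m^2.
Wetted perimeter P = b + 2y = 4.0 + 2*2.34 = 8.68 m.
Hydraulic radius R = A/P = 9.36 / 8.68 = 1.0783 m.

1.0783


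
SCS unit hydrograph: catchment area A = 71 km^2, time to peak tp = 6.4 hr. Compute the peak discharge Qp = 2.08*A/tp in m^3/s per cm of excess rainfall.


SCS formula: Qp = 2.08 * A / tp.
Qp = 2.08 * 71 / 6.4
   = 147.68 / 6.4
   = 23.07 m^3/s per cm.

23.07


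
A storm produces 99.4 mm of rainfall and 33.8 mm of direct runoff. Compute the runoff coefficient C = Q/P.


The runoff coefficient C = runoff depth / rainfall depth.
C = 33.8 / 99.4
  = 0.34.

0.34


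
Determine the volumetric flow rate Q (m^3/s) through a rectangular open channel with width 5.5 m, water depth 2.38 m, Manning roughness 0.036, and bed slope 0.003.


For a rectangular channel, the cross-sectional area A = b * y = 5.5 * 2.38 = 13.09 m^2.
The wetted perimeter P = b + 2y = 5.5 + 2*2.38 = 10.26 m.
Hydraulic radius R = A/P = 13.09/10.26 = 1.2758 m.
Velocity V = (1/n)*R^(2/3)*S^(1/2) = (1/0.036)*1.2758^(2/3)*0.003^(1/2) = 1.7897 m/s.
Discharge Q = A * V = 13.09 * 1.7897 = 23.428 m^3/s.

23.428


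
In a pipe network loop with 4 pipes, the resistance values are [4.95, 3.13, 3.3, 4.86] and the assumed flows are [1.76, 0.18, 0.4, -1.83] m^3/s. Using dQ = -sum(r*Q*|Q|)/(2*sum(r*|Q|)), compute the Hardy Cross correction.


Numerator terms (r*Q*|Q|): 4.95*1.76*|1.76| = 15.3331; 3.13*0.18*|0.18| = 0.1014; 3.3*0.4*|0.4| = 0.528; 4.86*-1.83*|-1.83| = -16.2757.
Sum of numerator = -0.3131.
Denominator terms (r*|Q|): 4.95*|1.76| = 8.712; 3.13*|0.18| = 0.5634; 3.3*|0.4| = 1.32; 4.86*|-1.83| = 8.8938.
2 * sum of denominator = 2 * 19.4892 = 38.9784.
dQ = --0.3131 / 38.9784 = 0.008 m^3/s.

0.008


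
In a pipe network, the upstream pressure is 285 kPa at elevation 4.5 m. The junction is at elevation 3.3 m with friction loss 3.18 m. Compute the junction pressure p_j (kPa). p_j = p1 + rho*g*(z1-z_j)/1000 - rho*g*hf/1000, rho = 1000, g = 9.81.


Junction pressure: p_j = p1 + rho*g*(z1 - z_j)/1000 - rho*g*hf/1000.
Elevation term = 1000*9.81*(4.5 - 3.3)/1000 = 11.772 kPa.
Friction term = 1000*9.81*3.18/1000 = 31.196 kPa.
p_j = 285 + 11.772 - 31.196 = 265.58 kPa.

265.58


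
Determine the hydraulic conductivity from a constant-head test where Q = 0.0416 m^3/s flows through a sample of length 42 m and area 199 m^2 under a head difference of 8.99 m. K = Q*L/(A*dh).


From K = Q*L / (A*dh):
Numerator: Q*L = 0.0416 * 42 = 1.7472.
Denominator: A*dh = 199 * 8.99 = 1789.01.
K = 1.7472 / 1789.01 = 0.000977 m/s.

0.000977


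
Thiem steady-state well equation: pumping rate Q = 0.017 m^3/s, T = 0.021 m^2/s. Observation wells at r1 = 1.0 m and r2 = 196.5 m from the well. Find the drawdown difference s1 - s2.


Thiem equation: s1 - s2 = Q/(2*pi*T) * ln(r2/r1).
ln(r2/r1) = ln(196.5/1.0) = 5.2807.
Q/(2*pi*T) = 0.017 / (2*pi*0.021) = 0.017 / 0.1319 = 0.1288.
s1 - s2 = 0.1288 * 5.2807 = 0.6804 m.

0.6804


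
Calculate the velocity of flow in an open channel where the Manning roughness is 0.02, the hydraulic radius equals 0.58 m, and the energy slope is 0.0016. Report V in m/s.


Manning's equation gives V = (1/n) * R^(2/3) * S^(1/2).
First, compute R^(2/3) = 0.58^(2/3) = 0.6955.
Next, S^(1/2) = 0.0016^(1/2) = 0.04.
Then 1/n = 1/0.02 = 50.0.
V = 50.0 * 0.6955 * 0.04 = 1.391 m/s.

1.391


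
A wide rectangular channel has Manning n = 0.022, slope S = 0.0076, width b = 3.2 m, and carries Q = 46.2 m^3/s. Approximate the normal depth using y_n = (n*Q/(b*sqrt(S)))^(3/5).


We use the wide-channel approximation y_n = (n*Q/(b*sqrt(S)))^(3/5).
sqrt(S) = sqrt(0.0076) = 0.087178.
Numerator: n*Q = 0.022 * 46.2 = 1.0164.
Denominator: b*sqrt(S) = 3.2 * 0.087178 = 0.27897.
arg = 3.6434.
y_n = 3.6434^(3/5) = 2.1722 m.

2.1722


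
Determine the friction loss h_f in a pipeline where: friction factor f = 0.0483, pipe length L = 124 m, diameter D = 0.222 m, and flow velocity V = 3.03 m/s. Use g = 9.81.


Darcy-Weisbach equation: h_f = f * (L/D) * V^2/(2g).
f * L/D = 0.0483 * 124/0.222 = 26.9784.
V^2/(2g) = 3.03^2 / (2*9.81) = 9.1809 / 19.62 = 0.4679 m.
h_f = 26.9784 * 0.4679 = 12.624 m.

12.624


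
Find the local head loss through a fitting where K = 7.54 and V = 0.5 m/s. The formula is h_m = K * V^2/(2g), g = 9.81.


Minor loss formula: h_m = K * V^2/(2g).
V^2 = 0.5^2 = 0.25.
V^2/(2g) = 0.25 / 19.62 = 0.0127 m.
h_m = 7.54 * 0.0127 = 0.0961 m.

0.0961


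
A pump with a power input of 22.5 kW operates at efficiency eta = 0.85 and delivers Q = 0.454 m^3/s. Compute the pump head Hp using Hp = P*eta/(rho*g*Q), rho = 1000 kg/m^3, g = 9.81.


Pump head formula: Hp = P * eta / (rho * g * Q).
Numerator: P * eta = 22.5 * 1000 * 0.85 = 19125.0 W.
Denominator: rho * g * Q = 1000 * 9.81 * 0.454 = 4453.74.
Hp = 19125.0 / 4453.74 = 4.29 m.

4.29


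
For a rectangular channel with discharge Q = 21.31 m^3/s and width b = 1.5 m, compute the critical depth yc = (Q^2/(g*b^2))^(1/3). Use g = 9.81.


Using yc = (Q^2 / (g * b^2))^(1/3):
Q^2 = 21.31^2 = 454.12.
g * b^2 = 9.81 * 1.5^2 = 9.81 * 2.25 = 22.07.
Q^2 / (g*b^2) = 454.12 / 22.07 = 20.5763.
yc = 20.5763^(1/3) = 2.7401 m.

2.7401


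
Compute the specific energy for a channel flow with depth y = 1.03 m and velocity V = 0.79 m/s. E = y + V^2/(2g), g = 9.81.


Specific energy E = y + V^2/(2g).
Velocity head = V^2/(2g) = 0.79^2 / (2*9.81) = 0.6241 / 19.62 = 0.0318 m.
E = 1.03 + 0.0318 = 1.0618 m.

1.0618


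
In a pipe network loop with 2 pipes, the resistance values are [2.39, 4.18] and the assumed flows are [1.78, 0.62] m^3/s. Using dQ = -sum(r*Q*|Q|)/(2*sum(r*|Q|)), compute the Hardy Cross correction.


Numerator terms (r*Q*|Q|): 2.39*1.78*|1.78| = 7.5725; 4.18*0.62*|0.62| = 1.6068.
Sum of numerator = 9.1793.
Denominator terms (r*|Q|): 2.39*|1.78| = 4.2542; 4.18*|0.62| = 2.5916.
2 * sum of denominator = 2 * 6.8458 = 13.6916.
dQ = -9.1793 / 13.6916 = -0.6704 m^3/s.

-0.6704


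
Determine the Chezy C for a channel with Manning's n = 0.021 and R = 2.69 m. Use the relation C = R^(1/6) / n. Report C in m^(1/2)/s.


The Chezy coefficient relates to Manning's n through C = R^(1/6) / n.
R^(1/6) = 2.69^(1/6) = 1.179303.
C = 1.179303 / 0.021 = 56.16 m^(1/2)/s.

56.16


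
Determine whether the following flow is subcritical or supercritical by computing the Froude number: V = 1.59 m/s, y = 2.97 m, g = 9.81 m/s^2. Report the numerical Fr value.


The Froude number is defined as Fr = V / sqrt(g*y).
g*y = 9.81 * 2.97 = 29.1357.
sqrt(g*y) = sqrt(29.1357) = 5.3977.
Fr = 1.59 / 5.3977 = 0.2946.
Since Fr < 1, the flow is subcritical.

0.2946


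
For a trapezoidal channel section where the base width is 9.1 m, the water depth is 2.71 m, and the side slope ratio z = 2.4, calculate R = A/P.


For a trapezoidal section with side slope z:
A = (b + z*y)*y = (9.1 + 2.4*2.71)*2.71 = 42.287 m^2.
P = b + 2*y*sqrt(1 + z^2) = 9.1 + 2*2.71*sqrt(1 + 2.4^2) = 23.192 m.
R = A/P = 42.287 / 23.192 = 1.8233 m.

1.8233


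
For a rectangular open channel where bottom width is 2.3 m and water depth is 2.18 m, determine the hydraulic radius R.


For a rectangular section:
Flow area A = b * y = 2.3 * 2.18 = 5.01 m^2.
Wetted perimeter P = b + 2y = 2.3 + 2*2.18 = 6.66 m.
Hydraulic radius R = A/P = 5.01 / 6.66 = 0.7529 m.

0.7529


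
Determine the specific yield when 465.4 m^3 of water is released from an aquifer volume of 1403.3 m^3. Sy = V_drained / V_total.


Specific yield Sy = Volume drained / Total volume.
Sy = 465.4 / 1403.3
   = 0.3316.

0.3316


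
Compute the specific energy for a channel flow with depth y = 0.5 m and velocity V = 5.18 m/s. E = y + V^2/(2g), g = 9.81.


Specific energy E = y + V^2/(2g).
Velocity head = V^2/(2g) = 5.18^2 / (2*9.81) = 26.8324 / 19.62 = 1.3676 m.
E = 0.5 + 1.3676 = 1.8676 m.

1.8676


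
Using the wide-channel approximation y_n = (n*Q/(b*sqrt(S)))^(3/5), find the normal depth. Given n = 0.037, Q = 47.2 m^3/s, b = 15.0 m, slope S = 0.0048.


We use the wide-channel approximation y_n = (n*Q/(b*sqrt(S)))^(3/5).
sqrt(S) = sqrt(0.0048) = 0.069282.
Numerator: n*Q = 0.037 * 47.2 = 1.7464.
Denominator: b*sqrt(S) = 15.0 * 0.069282 = 1.03923.
arg = 1.6805.
y_n = 1.6805^(3/5) = 1.3654 m.

1.3654


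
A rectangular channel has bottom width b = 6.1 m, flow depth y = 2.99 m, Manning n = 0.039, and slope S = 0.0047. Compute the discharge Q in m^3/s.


For a rectangular channel, the cross-sectional area A = b * y = 6.1 * 2.99 = 18.24 m^2.
The wetted perimeter P = b + 2y = 6.1 + 2*2.99 = 12.08 m.
Hydraulic radius R = A/P = 18.24/12.08 = 1.5099 m.
Velocity V = (1/n)*R^(2/3)*S^(1/2) = (1/0.039)*1.5099^(2/3)*0.0047^(1/2) = 2.3135 m/s.
Discharge Q = A * V = 18.24 * 2.3135 = 42.196 m^3/s.

42.196


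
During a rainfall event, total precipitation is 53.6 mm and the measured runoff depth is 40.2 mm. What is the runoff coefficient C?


The runoff coefficient C = runoff depth / rainfall depth.
C = 40.2 / 53.6
  = 0.75.

0.75


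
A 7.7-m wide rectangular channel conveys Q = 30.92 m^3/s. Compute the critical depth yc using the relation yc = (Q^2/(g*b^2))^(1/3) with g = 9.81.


Using yc = (Q^2 / (g * b^2))^(1/3):
Q^2 = 30.92^2 = 956.05.
g * b^2 = 9.81 * 7.7^2 = 9.81 * 59.29 = 581.63.
Q^2 / (g*b^2) = 956.05 / 581.63 = 1.6437.
yc = 1.6437^(1/3) = 1.1802 m.

1.1802


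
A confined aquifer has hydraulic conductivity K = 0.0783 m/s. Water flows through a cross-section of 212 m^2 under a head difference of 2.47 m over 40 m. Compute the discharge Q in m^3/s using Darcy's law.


Darcy's law: Q = K * A * i, where i = dh/L.
Hydraulic gradient i = 2.47 / 40 = 0.06175.
Q = 0.0783 * 212 * 0.06175
  = 1.025 m^3/s.

1.025


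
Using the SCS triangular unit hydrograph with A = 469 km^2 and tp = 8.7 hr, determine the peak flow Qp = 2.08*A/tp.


SCS formula: Qp = 2.08 * A / tp.
Qp = 2.08 * 469 / 8.7
   = 975.52 / 8.7
   = 112.13 m^3/s per cm.

112.13


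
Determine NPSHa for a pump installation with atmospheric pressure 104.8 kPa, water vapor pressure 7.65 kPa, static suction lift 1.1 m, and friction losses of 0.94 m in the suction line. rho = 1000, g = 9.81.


NPSHa = p_atm/(rho*g) - z_s - hf_s - p_vap/(rho*g).
p_atm/(rho*g) = 104.8*1000 / (1000*9.81) = 10.683 m.
p_vap/(rho*g) = 7.65*1000 / (1000*9.81) = 0.78 m.
NPSHa = 10.683 - 1.1 - 0.94 - 0.78
      = 7.86 m.

7.86


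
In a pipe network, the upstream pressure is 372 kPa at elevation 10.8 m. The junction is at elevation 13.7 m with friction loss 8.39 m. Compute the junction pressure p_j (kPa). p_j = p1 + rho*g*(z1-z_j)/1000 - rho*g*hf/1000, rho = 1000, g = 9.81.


Junction pressure: p_j = p1 + rho*g*(z1 - z_j)/1000 - rho*g*hf/1000.
Elevation term = 1000*9.81*(10.8 - 13.7)/1000 = -28.449 kPa.
Friction term = 1000*9.81*8.39/1000 = 82.306 kPa.
p_j = 372 + -28.449 - 82.306 = 261.25 kPa.

261.25


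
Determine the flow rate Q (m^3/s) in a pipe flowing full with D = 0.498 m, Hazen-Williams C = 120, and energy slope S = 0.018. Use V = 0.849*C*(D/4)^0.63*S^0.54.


For a full circular pipe, R = D/4 = 0.498/4 = 0.1245 m.
V = 0.849 * 120 * 0.1245^0.63 * 0.018^0.54
  = 0.849 * 120 * 0.269127 * 0.114248
  = 3.1325 m/s.
Pipe area A = pi*D^2/4 = pi*0.498^2/4 = 0.1948 m^2.
Q = A * V = 0.1948 * 3.1325 = 0.6102 m^3/s.

0.6102


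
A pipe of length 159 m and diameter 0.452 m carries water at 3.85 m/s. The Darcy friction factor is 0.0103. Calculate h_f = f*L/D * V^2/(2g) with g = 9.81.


Darcy-Weisbach equation: h_f = f * (L/D) * V^2/(2g).
f * L/D = 0.0103 * 159/0.452 = 3.6232.
V^2/(2g) = 3.85^2 / (2*9.81) = 14.8225 / 19.62 = 0.7555 m.
h_f = 3.6232 * 0.7555 = 2.737 m.

2.737


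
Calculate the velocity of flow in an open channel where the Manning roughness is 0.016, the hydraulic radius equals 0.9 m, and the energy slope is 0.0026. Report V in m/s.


Manning's equation gives V = (1/n) * R^(2/3) * S^(1/2).
First, compute R^(2/3) = 0.9^(2/3) = 0.9322.
Next, S^(1/2) = 0.0026^(1/2) = 0.05099.
Then 1/n = 1/0.016 = 62.5.
V = 62.5 * 0.9322 * 0.05099 = 2.9707 m/s.

2.9707


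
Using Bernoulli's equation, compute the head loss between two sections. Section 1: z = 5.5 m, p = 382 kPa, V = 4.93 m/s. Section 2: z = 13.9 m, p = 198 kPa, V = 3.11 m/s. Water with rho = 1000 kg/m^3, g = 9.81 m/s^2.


Total head at each section: H = z + p/(rho*g) + V^2/(2g).
H1 = 5.5 + 382*1000/(1000*9.81) + 4.93^2/(2*9.81)
   = 5.5 + 38.94 + 1.2388
   = 45.679 m.
H2 = 13.9 + 198*1000/(1000*9.81) + 3.11^2/(2*9.81)
   = 13.9 + 20.183 + 0.493
   = 34.576 m.
h_L = H1 - H2 = 45.679 - 34.576 = 11.102 m.

11.102


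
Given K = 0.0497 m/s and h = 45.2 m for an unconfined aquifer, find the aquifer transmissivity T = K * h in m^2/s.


Transmissivity is defined as T = K * h.
T = 0.0497 * 45.2
  = 2.2464 m^2/s.

2.2464


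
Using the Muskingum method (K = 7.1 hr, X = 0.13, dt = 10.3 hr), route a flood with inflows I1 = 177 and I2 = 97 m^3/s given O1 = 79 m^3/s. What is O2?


Muskingum coefficients:
denom = 2*K*(1-X) + dt = 2*7.1*(1-0.13) + 10.3 = 22.654.
C0 = (dt - 2*K*X)/denom = (10.3 - 2*7.1*0.13)/22.654 = 0.3732.
C1 = (dt + 2*K*X)/denom = (10.3 + 2*7.1*0.13)/22.654 = 0.5362.
C2 = (2*K*(1-X) - dt)/denom = 0.0907.
O2 = C0*I2 + C1*I1 + C2*O1
   = 0.3732*97 + 0.5362*177 + 0.0907*79
   = 138.26 m^3/s.

138.26


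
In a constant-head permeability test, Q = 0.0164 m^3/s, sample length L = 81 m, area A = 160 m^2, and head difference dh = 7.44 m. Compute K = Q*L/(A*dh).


From K = Q*L / (A*dh):
Numerator: Q*L = 0.0164 * 81 = 1.3284.
Denominator: A*dh = 160 * 7.44 = 1190.4.
K = 1.3284 / 1190.4 = 0.001116 m/s.

0.001116


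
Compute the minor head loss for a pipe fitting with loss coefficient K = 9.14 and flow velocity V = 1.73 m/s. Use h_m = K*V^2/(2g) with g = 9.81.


Minor loss formula: h_m = K * V^2/(2g).
V^2 = 1.73^2 = 2.9929.
V^2/(2g) = 2.9929 / 19.62 = 0.1525 m.
h_m = 9.14 * 0.1525 = 1.3942 m.

1.3942


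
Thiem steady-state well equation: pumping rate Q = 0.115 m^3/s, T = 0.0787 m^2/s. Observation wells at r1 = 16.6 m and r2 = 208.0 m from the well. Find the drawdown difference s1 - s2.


Thiem equation: s1 - s2 = Q/(2*pi*T) * ln(r2/r1).
ln(r2/r1) = ln(208.0/16.6) = 2.5281.
Q/(2*pi*T) = 0.115 / (2*pi*0.0787) = 0.115 / 0.4945 = 0.2326.
s1 - s2 = 0.2326 * 2.5281 = 0.588 m.

0.588


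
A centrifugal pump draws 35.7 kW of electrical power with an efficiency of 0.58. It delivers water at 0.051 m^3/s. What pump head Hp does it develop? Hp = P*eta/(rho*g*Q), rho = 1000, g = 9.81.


Pump head formula: Hp = P * eta / (rho * g * Q).
Numerator: P * eta = 35.7 * 1000 * 0.58 = 20706.0 W.
Denominator: rho * g * Q = 1000 * 9.81 * 0.051 = 500.31.
Hp = 20706.0 / 500.31 = 41.39 m.

41.39


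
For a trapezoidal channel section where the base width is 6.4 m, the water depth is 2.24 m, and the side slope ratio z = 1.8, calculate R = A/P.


For a trapezoidal section with side slope z:
A = (b + z*y)*y = (6.4 + 1.8*2.24)*2.24 = 23.368 m^2.
P = b + 2*y*sqrt(1 + z^2) = 6.4 + 2*2.24*sqrt(1 + 1.8^2) = 15.625 m.
R = A/P = 23.368 / 15.625 = 1.4955 m.

1.4955


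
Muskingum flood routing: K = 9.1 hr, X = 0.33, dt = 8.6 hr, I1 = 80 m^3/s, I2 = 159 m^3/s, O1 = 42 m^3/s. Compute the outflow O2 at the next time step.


Muskingum coefficients:
denom = 2*K*(1-X) + dt = 2*9.1*(1-0.33) + 8.6 = 20.794.
C0 = (dt - 2*K*X)/denom = (8.6 - 2*9.1*0.33)/20.794 = 0.1247.
C1 = (dt + 2*K*X)/denom = (8.6 + 2*9.1*0.33)/20.794 = 0.7024.
C2 = (2*K*(1-X) - dt)/denom = 0.1728.
O2 = C0*I2 + C1*I1 + C2*O1
   = 0.1247*159 + 0.7024*80 + 0.1728*42
   = 83.29 m^3/s.

83.29


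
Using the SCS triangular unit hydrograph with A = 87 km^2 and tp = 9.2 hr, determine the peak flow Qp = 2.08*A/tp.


SCS formula: Qp = 2.08 * A / tp.
Qp = 2.08 * 87 / 9.2
   = 180.96 / 9.2
   = 19.67 m^3/s per cm.

19.67


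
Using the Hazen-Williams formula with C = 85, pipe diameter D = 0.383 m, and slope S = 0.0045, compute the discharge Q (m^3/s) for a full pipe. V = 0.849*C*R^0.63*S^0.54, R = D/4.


For a full circular pipe, R = D/4 = 0.383/4 = 0.0958 m.
V = 0.849 * 85 * 0.0958^0.63 * 0.0045^0.54
  = 0.849 * 85 * 0.228096 * 0.054042
  = 0.8896 m/s.
Pipe area A = pi*D^2/4 = pi*0.383^2/4 = 0.1152 m^2.
Q = A * V = 0.1152 * 0.8896 = 0.1025 m^3/s.

0.1025


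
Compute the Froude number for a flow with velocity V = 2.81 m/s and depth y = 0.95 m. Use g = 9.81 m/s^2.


The Froude number is defined as Fr = V / sqrt(g*y).
g*y = 9.81 * 0.95 = 9.3195.
sqrt(g*y) = sqrt(9.3195) = 3.0528.
Fr = 2.81 / 3.0528 = 0.9205.

0.9205


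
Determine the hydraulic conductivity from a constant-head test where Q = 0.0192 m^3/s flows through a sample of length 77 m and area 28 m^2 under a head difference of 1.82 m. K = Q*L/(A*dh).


From K = Q*L / (A*dh):
Numerator: Q*L = 0.0192 * 77 = 1.4784.
Denominator: A*dh = 28 * 1.82 = 50.96.
K = 1.4784 / 50.96 = 0.029011 m/s.

0.029011


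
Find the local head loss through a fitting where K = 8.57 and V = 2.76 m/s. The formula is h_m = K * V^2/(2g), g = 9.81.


Minor loss formula: h_m = K * V^2/(2g).
V^2 = 2.76^2 = 7.6176.
V^2/(2g) = 7.6176 / 19.62 = 0.3883 m.
h_m = 8.57 * 0.3883 = 3.3274 m.

3.3274


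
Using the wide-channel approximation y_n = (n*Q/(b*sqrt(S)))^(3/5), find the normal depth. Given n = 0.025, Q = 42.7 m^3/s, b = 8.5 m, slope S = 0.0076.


We use the wide-channel approximation y_n = (n*Q/(b*sqrt(S)))^(3/5).
sqrt(S) = sqrt(0.0076) = 0.087178.
Numerator: n*Q = 0.025 * 42.7 = 1.0675.
Denominator: b*sqrt(S) = 8.5 * 0.087178 = 0.741013.
arg = 1.4406.
y_n = 1.4406^(3/5) = 1.2449 m.

1.2449


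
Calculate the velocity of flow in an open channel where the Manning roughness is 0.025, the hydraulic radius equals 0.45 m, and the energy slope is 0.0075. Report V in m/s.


Manning's equation gives V = (1/n) * R^(2/3) * S^(1/2).
First, compute R^(2/3) = 0.45^(2/3) = 0.5872.
Next, S^(1/2) = 0.0075^(1/2) = 0.086603.
Then 1/n = 1/0.025 = 40.0.
V = 40.0 * 0.5872 * 0.086603 = 2.0342 m/s.

2.0342


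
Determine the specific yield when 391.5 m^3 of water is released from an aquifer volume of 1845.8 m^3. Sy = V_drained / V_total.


Specific yield Sy = Volume drained / Total volume.
Sy = 391.5 / 1845.8
   = 0.2121.

0.2121


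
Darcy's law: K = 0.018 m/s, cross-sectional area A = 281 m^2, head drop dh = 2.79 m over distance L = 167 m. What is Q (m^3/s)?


Darcy's law: Q = K * A * i, where i = dh/L.
Hydraulic gradient i = 2.79 / 167 = 0.016707.
Q = 0.018 * 281 * 0.016707
  = 0.0845 m^3/s.

0.0845


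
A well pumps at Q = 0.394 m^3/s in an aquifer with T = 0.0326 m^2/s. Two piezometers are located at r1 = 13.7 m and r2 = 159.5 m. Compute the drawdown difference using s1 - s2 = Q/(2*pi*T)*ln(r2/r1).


Thiem equation: s1 - s2 = Q/(2*pi*T) * ln(r2/r1).
ln(r2/r1) = ln(159.5/13.7) = 2.4546.
Q/(2*pi*T) = 0.394 / (2*pi*0.0326) = 0.394 / 0.2048 = 1.9235.
s1 - s2 = 1.9235 * 2.4546 = 4.7216 m.

4.7216


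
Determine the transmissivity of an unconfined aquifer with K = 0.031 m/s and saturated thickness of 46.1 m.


Transmissivity is defined as T = K * h.
T = 0.031 * 46.1
  = 1.4291 m^2/s.

1.4291


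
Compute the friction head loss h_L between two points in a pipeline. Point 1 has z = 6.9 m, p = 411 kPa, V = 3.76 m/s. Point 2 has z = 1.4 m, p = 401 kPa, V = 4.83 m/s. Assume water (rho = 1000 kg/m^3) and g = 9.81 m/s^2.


Total head at each section: H = z + p/(rho*g) + V^2/(2g).
H1 = 6.9 + 411*1000/(1000*9.81) + 3.76^2/(2*9.81)
   = 6.9 + 41.896 + 0.7206
   = 49.517 m.
H2 = 1.4 + 401*1000/(1000*9.81) + 4.83^2/(2*9.81)
   = 1.4 + 40.877 + 1.189
   = 43.466 m.
h_L = H1 - H2 = 49.517 - 43.466 = 6.051 m.

6.051


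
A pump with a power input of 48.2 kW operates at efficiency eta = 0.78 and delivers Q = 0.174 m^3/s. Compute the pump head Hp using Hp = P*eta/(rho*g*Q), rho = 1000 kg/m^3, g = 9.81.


Pump head formula: Hp = P * eta / (rho * g * Q).
Numerator: P * eta = 48.2 * 1000 * 0.78 = 37596.0 W.
Denominator: rho * g * Q = 1000 * 9.81 * 0.174 = 1706.94.
Hp = 37596.0 / 1706.94 = 22.03 m.

22.03


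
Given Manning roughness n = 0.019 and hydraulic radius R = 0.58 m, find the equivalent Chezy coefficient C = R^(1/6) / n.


The Chezy coefficient relates to Manning's n through C = R^(1/6) / n.
R^(1/6) = 0.58^(1/6) = 0.913211.
C = 0.913211 / 0.019 = 48.06 m^(1/2)/s.

48.06


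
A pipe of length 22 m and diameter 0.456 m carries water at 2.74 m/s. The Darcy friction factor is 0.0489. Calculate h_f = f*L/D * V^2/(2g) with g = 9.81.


Darcy-Weisbach equation: h_f = f * (L/D) * V^2/(2g).
f * L/D = 0.0489 * 22/0.456 = 2.3592.
V^2/(2g) = 2.74^2 / (2*9.81) = 7.5076 / 19.62 = 0.3827 m.
h_f = 2.3592 * 0.3827 = 0.903 m.

0.903


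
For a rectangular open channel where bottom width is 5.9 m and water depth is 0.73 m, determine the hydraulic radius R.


For a rectangular section:
Flow area A = b * y = 5.9 * 0.73 = 4.31 m^2.
Wetted perimeter P = b + 2y = 5.9 + 2*0.73 = 7.36 m.
Hydraulic radius R = A/P = 4.31 / 7.36 = 0.5852 m.

0.5852


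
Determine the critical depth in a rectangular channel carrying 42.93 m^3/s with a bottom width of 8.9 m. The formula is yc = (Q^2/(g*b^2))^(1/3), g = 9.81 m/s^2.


Using yc = (Q^2 / (g * b^2))^(1/3):
Q^2 = 42.93^2 = 1842.98.
g * b^2 = 9.81 * 8.9^2 = 9.81 * 79.21 = 777.05.
Q^2 / (g*b^2) = 1842.98 / 777.05 = 2.3718.
yc = 2.3718^(1/3) = 1.3336 m.

1.3336


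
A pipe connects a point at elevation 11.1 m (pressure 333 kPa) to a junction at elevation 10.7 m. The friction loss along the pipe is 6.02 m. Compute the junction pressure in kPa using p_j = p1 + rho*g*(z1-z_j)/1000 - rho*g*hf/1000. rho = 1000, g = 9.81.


Junction pressure: p_j = p1 + rho*g*(z1 - z_j)/1000 - rho*g*hf/1000.
Elevation term = 1000*9.81*(11.1 - 10.7)/1000 = 3.924 kPa.
Friction term = 1000*9.81*6.02/1000 = 59.056 kPa.
p_j = 333 + 3.924 - 59.056 = 277.87 kPa.

277.87


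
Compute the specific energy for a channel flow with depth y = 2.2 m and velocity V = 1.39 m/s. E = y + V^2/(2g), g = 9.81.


Specific energy E = y + V^2/(2g).
Velocity head = V^2/(2g) = 1.39^2 / (2*9.81) = 1.9321 / 19.62 = 0.0985 m.
E = 2.2 + 0.0985 = 2.2985 m.

2.2985


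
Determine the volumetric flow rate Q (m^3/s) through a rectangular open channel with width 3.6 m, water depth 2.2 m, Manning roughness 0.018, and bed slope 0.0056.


For a rectangular channel, the cross-sectional area A = b * y = 3.6 * 2.2 = 7.92 m^2.
The wetted perimeter P = b + 2y = 3.6 + 2*2.2 = 8.0 m.
Hydraulic radius R = A/P = 7.92/8.0 = 0.99 m.
Velocity V = (1/n)*R^(2/3)*S^(1/2) = (1/0.018)*0.99^(2/3)*0.0056^(1/2) = 4.1296 m/s.
Discharge Q = A * V = 7.92 * 4.1296 = 32.707 m^3/s.

32.707


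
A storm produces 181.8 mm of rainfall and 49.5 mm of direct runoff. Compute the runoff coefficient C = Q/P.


The runoff coefficient C = runoff depth / rainfall depth.
C = 49.5 / 181.8
  = 0.2723.

0.2723


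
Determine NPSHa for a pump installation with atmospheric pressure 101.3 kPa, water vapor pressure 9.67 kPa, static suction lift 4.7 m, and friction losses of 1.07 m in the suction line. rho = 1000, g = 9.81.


NPSHa = p_atm/(rho*g) - z_s - hf_s - p_vap/(rho*g).
p_atm/(rho*g) = 101.3*1000 / (1000*9.81) = 10.326 m.
p_vap/(rho*g) = 9.67*1000 / (1000*9.81) = 0.986 m.
NPSHa = 10.326 - 4.7 - 1.07 - 0.986
      = 3.57 m.

3.57


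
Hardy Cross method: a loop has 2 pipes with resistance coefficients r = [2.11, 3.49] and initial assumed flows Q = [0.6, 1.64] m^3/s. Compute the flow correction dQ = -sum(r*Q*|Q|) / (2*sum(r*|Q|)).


Numerator terms (r*Q*|Q|): 2.11*0.6*|0.6| = 0.7596; 3.49*1.64*|1.64| = 9.3867.
Sum of numerator = 10.1463.
Denominator terms (r*|Q|): 2.11*|0.6| = 1.266; 3.49*|1.64| = 5.7236.
2 * sum of denominator = 2 * 6.9896 = 13.9792.
dQ = -10.1463 / 13.9792 = -0.7258 m^3/s.

-0.7258


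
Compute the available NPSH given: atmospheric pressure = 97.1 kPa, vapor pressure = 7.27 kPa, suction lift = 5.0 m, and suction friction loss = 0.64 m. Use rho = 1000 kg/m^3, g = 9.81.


NPSHa = p_atm/(rho*g) - z_s - hf_s - p_vap/(rho*g).
p_atm/(rho*g) = 97.1*1000 / (1000*9.81) = 9.898 m.
p_vap/(rho*g) = 7.27*1000 / (1000*9.81) = 0.741 m.
NPSHa = 9.898 - 5.0 - 0.64 - 0.741
      = 3.52 m.

3.52


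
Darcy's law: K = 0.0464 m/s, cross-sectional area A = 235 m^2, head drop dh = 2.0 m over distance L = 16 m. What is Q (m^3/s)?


Darcy's law: Q = K * A * i, where i = dh/L.
Hydraulic gradient i = 2.0 / 16 = 0.125.
Q = 0.0464 * 235 * 0.125
  = 1.363 m^3/s.

1.363


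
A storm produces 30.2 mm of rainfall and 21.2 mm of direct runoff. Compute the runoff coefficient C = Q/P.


The runoff coefficient C = runoff depth / rainfall depth.
C = 21.2 / 30.2
  = 0.702.

0.702


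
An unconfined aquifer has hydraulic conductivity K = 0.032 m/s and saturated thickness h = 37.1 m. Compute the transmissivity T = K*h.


Transmissivity is defined as T = K * h.
T = 0.032 * 37.1
  = 1.1872 m^2/s.

1.1872


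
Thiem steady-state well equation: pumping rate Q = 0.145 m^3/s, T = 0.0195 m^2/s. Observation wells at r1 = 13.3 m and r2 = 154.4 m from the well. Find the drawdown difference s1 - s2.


Thiem equation: s1 - s2 = Q/(2*pi*T) * ln(r2/r1).
ln(r2/r1) = ln(154.4/13.3) = 2.4518.
Q/(2*pi*T) = 0.145 / (2*pi*0.0195) = 0.145 / 0.1225 = 1.1835.
s1 - s2 = 1.1835 * 2.4518 = 2.9016 m.

2.9016


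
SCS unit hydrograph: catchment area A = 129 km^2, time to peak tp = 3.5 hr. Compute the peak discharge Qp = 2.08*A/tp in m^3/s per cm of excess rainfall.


SCS formula: Qp = 2.08 * A / tp.
Qp = 2.08 * 129 / 3.5
   = 268.32 / 3.5
   = 76.66 m^3/s per cm.

76.66


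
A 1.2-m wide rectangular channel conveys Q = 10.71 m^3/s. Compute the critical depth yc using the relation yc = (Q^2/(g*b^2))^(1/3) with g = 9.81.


Using yc = (Q^2 / (g * b^2))^(1/3):
Q^2 = 10.71^2 = 114.7.
g * b^2 = 9.81 * 1.2^2 = 9.81 * 1.44 = 14.13.
Q^2 / (g*b^2) = 114.7 / 14.13 = 8.1175.
yc = 8.1175^(1/3) = 2.0099 m.

2.0099


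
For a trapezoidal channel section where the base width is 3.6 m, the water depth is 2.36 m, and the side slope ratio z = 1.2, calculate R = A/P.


For a trapezoidal section with side slope z:
A = (b + z*y)*y = (3.6 + 1.2*2.36)*2.36 = 15.18 m^2.
P = b + 2*y*sqrt(1 + z^2) = 3.6 + 2*2.36*sqrt(1 + 1.2^2) = 10.973 m.
R = A/P = 15.18 / 10.973 = 1.3834 m.

1.3834


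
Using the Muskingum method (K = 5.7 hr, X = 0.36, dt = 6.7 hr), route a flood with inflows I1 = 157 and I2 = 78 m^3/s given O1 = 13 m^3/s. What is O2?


Muskingum coefficients:
denom = 2*K*(1-X) + dt = 2*5.7*(1-0.36) + 6.7 = 13.996.
C0 = (dt - 2*K*X)/denom = (6.7 - 2*5.7*0.36)/13.996 = 0.1855.
C1 = (dt + 2*K*X)/denom = (6.7 + 2*5.7*0.36)/13.996 = 0.7719.
C2 = (2*K*(1-X) - dt)/denom = 0.0426.
O2 = C0*I2 + C1*I1 + C2*O1
   = 0.1855*78 + 0.7719*157 + 0.0426*13
   = 136.21 m^3/s.

136.21


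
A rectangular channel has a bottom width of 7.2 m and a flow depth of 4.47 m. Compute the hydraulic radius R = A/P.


For a rectangular section:
Flow area A = b * y = 7.2 * 4.47 = 32.18 m^2.
Wetted perimeter P = b + 2y = 7.2 + 2*4.47 = 16.14 m.
Hydraulic radius R = A/P = 32.18 / 16.14 = 1.9941 m.

1.9941


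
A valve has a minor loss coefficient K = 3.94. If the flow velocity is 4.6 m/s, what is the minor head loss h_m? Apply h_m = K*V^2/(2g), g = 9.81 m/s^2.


Minor loss formula: h_m = K * V^2/(2g).
V^2 = 4.6^2 = 21.16.
V^2/(2g) = 21.16 / 19.62 = 1.0785 m.
h_m = 3.94 * 1.0785 = 4.2493 m.

4.2493


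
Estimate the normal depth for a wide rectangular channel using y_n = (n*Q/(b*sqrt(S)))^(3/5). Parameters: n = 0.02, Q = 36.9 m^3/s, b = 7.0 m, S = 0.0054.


We use the wide-channel approximation y_n = (n*Q/(b*sqrt(S)))^(3/5).
sqrt(S) = sqrt(0.0054) = 0.073485.
Numerator: n*Q = 0.02 * 36.9 = 0.738.
Denominator: b*sqrt(S) = 7.0 * 0.073485 = 0.514395.
arg = 1.4347.
y_n = 1.4347^(3/5) = 1.2418 m.

1.2418


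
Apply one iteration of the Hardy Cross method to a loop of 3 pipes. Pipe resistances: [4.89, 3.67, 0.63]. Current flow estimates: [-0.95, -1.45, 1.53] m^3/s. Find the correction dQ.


Numerator terms (r*Q*|Q|): 4.89*-0.95*|-0.95| = -4.4132; 3.67*-1.45*|-1.45| = -7.7162; 0.63*1.53*|1.53| = 1.4748.
Sum of numerator = -10.6546.
Denominator terms (r*|Q|): 4.89*|-0.95| = 4.6455; 3.67*|-1.45| = 5.3215; 0.63*|1.53| = 0.9639.
2 * sum of denominator = 2 * 10.9309 = 21.8618.
dQ = --10.6546 / 21.8618 = 0.4874 m^3/s.

0.4874


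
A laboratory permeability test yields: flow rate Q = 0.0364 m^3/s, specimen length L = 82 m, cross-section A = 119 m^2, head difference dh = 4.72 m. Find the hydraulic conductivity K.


From K = Q*L / (A*dh):
Numerator: Q*L = 0.0364 * 82 = 2.9848.
Denominator: A*dh = 119 * 4.72 = 561.68.
K = 2.9848 / 561.68 = 0.005314 m/s.

0.005314


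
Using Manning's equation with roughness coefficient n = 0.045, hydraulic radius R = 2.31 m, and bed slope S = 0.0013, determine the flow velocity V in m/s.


Manning's equation gives V = (1/n) * R^(2/3) * S^(1/2).
First, compute R^(2/3) = 2.31^(2/3) = 1.7475.
Next, S^(1/2) = 0.0013^(1/2) = 0.036056.
Then 1/n = 1/0.045 = 22.22.
V = 22.22 * 1.7475 * 0.036056 = 1.4001 m/s.

1.4001


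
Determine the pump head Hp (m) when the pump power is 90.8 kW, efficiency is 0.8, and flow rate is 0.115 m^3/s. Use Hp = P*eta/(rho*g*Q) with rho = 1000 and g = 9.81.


Pump head formula: Hp = P * eta / (rho * g * Q).
Numerator: P * eta = 90.8 * 1000 * 0.8 = 72640.0 W.
Denominator: rho * g * Q = 1000 * 9.81 * 0.115 = 1128.15.
Hp = 72640.0 / 1128.15 = 64.39 m.

64.39


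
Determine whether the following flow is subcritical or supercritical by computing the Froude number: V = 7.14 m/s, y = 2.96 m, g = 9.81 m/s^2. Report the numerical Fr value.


The Froude number is defined as Fr = V / sqrt(g*y).
g*y = 9.81 * 2.96 = 29.0376.
sqrt(g*y) = sqrt(29.0376) = 5.3887.
Fr = 7.14 / 5.3887 = 1.325.
Since Fr > 1, the flow is supercritical.

1.325


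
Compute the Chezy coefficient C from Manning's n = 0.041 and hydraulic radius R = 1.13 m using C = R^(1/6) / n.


The Chezy coefficient relates to Manning's n through C = R^(1/6) / n.
R^(1/6) = 1.13^(1/6) = 1.020578.
C = 1.020578 / 0.041 = 24.89 m^(1/2)/s.

24.89


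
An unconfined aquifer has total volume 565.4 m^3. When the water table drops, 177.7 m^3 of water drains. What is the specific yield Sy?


Specific yield Sy = Volume drained / Total volume.
Sy = 177.7 / 565.4
   = 0.3143.

0.3143


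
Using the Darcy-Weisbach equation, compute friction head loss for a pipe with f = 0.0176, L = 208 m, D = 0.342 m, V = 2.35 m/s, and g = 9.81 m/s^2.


Darcy-Weisbach equation: h_f = f * (L/D) * V^2/(2g).
f * L/D = 0.0176 * 208/0.342 = 10.7041.
V^2/(2g) = 2.35^2 / (2*9.81) = 5.5225 / 19.62 = 0.2815 m.
h_f = 10.7041 * 0.2815 = 3.013 m.

3.013


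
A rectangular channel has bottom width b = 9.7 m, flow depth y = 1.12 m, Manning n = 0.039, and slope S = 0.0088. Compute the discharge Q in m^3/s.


For a rectangular channel, the cross-sectional area A = b * y = 9.7 * 1.12 = 10.86 m^2.
The wetted perimeter P = b + 2y = 9.7 + 2*1.12 = 11.94 m.
Hydraulic radius R = A/P = 10.86/11.94 = 0.9099 m.
Velocity V = (1/n)*R^(2/3)*S^(1/2) = (1/0.039)*0.9099^(2/3)*0.0088^(1/2) = 2.2586 m/s.
Discharge Q = A * V = 10.86 * 2.2586 = 24.537 m^3/s.

24.537


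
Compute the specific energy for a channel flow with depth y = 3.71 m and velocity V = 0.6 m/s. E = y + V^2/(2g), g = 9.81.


Specific energy E = y + V^2/(2g).
Velocity head = V^2/(2g) = 0.6^2 / (2*9.81) = 0.36 / 19.62 = 0.0183 m.
E = 3.71 + 0.0183 = 3.7283 m.

3.7283


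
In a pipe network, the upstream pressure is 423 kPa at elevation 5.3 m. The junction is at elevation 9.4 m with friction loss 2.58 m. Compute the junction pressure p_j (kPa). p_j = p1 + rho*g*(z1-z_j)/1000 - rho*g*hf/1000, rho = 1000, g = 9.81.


Junction pressure: p_j = p1 + rho*g*(z1 - z_j)/1000 - rho*g*hf/1000.
Elevation term = 1000*9.81*(5.3 - 9.4)/1000 = -40.221 kPa.
Friction term = 1000*9.81*2.58/1000 = 25.31 kPa.
p_j = 423 + -40.221 - 25.31 = 357.47 kPa.

357.47


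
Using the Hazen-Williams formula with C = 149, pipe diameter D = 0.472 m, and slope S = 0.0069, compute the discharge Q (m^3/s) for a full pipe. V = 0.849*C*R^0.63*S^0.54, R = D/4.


For a full circular pipe, R = D/4 = 0.472/4 = 0.118 m.
V = 0.849 * 149 * 0.118^0.63 * 0.0069^0.54
  = 0.849 * 149 * 0.260187 * 0.068074
  = 2.2406 m/s.
Pipe area A = pi*D^2/4 = pi*0.472^2/4 = 0.175 m^2.
Q = A * V = 0.175 * 2.2406 = 0.392 m^3/s.

0.392
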